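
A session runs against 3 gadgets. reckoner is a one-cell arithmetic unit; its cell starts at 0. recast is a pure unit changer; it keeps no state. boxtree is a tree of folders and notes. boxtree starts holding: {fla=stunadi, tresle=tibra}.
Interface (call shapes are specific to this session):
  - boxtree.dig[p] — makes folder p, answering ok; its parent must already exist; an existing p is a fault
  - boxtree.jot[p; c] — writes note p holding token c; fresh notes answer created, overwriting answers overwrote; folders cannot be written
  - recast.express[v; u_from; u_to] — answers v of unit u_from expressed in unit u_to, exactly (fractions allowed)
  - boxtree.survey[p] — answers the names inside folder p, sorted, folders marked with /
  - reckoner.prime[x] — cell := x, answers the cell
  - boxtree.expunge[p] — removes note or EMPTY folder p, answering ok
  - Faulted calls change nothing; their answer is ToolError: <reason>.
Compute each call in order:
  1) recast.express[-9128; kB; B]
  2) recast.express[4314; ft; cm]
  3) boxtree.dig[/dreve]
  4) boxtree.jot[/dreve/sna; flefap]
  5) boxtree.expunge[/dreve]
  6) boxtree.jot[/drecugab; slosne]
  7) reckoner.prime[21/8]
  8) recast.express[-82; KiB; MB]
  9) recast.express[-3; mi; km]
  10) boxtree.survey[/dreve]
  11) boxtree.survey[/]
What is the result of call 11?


// recast.express(v=-9128, u_from=kB, u_to=B) == -9128000
// recast.express(v=4314, u_from=ft, u_to=cm) == 3287268/25
// boxtree.dig(p=/dreve) == ok
// boxtree.jot(p=/dreve/sna, c=flefap) == created
// boxtree.expunge(p=/dreve) == ToolError: not empty
// boxtree.jot(p=/drecugab, c=slosne) == created
// reckoner.prime(x=21/8) == 21/8
// recast.express(v=-82, u_from=KiB, u_to=MB) == -1312/15625
// recast.express(v=-3, u_from=mi, u_to=km) == -75438/15625
// boxtree.survey(p=/dreve) == [sna]
// boxtree.survey(p=/) == [drecugab, dreve/, fla, tresle]

Answer: [drecugab, dreve/, fla, tresle]


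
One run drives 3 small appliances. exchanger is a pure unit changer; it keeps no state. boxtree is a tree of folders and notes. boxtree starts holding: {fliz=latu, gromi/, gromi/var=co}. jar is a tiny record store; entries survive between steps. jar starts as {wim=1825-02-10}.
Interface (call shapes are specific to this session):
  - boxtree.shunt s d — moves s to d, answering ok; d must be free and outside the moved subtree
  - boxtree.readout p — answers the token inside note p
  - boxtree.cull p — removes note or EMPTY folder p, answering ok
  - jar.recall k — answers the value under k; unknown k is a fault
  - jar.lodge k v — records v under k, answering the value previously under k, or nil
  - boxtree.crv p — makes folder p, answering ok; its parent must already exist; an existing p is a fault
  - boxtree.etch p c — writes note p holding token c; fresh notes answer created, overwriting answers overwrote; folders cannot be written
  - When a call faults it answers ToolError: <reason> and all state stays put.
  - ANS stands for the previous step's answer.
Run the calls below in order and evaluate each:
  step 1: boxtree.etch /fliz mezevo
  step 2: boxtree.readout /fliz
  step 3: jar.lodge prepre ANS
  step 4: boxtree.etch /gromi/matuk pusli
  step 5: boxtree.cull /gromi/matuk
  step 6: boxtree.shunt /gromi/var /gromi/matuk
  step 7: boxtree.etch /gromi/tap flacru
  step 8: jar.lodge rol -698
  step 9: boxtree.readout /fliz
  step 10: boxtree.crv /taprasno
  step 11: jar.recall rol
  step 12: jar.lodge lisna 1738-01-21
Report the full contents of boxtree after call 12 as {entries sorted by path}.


Answer: {fliz=mezevo, gromi/, gromi/matuk=co, gromi/tap=flacru, taprasno/}

Derivation:
-- etch(/fliz, mezevo) => overwrote
-- readout(/fliz) => mezevo
-- lodge(prepre, ANS) => nil
-- etch(/gromi/matuk, pusli) => created
-- cull(/gromi/matuk) => ok
-- shunt(/gromi/var, /gromi/matuk) => ok
-- etch(/gromi/tap, flacru) => created
-- lodge(rol, -698) => nil
-- readout(/fliz) => mezevo
-- crv(/taprasno) => ok
-- recall(rol) => -698
-- lodge(lisna, 1738-01-21) => nil


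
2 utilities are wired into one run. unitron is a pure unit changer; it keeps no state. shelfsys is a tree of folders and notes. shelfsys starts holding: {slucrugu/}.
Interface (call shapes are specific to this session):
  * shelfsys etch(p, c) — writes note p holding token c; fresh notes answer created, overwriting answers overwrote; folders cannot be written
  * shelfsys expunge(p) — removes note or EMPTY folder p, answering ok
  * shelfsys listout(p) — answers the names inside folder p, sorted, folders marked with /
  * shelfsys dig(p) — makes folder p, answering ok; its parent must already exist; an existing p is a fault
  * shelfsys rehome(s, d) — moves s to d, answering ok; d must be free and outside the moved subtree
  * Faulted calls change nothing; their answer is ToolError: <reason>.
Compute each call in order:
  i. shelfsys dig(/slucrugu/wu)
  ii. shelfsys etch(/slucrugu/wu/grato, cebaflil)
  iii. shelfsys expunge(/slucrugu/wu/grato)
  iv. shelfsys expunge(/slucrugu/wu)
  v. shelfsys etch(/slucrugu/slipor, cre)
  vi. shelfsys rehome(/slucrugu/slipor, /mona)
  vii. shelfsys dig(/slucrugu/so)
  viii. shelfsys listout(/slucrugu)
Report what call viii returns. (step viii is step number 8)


-> shelfsys dig(p: /slucrugu/wu)
<- ok
-> shelfsys etch(p: /slucrugu/wu/grato, c: cebaflil)
<- created
-> shelfsys expunge(p: /slucrugu/wu/grato)
<- ok
-> shelfsys expunge(p: /slucrugu/wu)
<- ok
-> shelfsys etch(p: /slucrugu/slipor, c: cre)
<- created
-> shelfsys rehome(s: /slucrugu/slipor, d: /mona)
<- ok
-> shelfsys dig(p: /slucrugu/so)
<- ok
-> shelfsys listout(p: /slucrugu)
<- [so/]

Answer: [so/]


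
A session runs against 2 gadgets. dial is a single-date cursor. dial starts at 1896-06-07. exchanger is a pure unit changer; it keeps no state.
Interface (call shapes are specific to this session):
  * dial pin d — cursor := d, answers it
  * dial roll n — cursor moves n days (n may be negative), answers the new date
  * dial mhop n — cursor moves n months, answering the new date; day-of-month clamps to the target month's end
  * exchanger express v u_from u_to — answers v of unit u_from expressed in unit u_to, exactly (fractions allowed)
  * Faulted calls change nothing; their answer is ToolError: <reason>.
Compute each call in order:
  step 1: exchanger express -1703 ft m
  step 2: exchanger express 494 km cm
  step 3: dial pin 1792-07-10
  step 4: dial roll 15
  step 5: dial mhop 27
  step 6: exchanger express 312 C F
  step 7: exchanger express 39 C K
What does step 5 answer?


% exchanger express v=-1703 u_from=ft u_to=m
  -648843/1250
% exchanger express v=494 u_from=km u_to=cm
  49400000
% dial pin d=1792-07-10
  1792-07-10
% dial roll n=15
  1792-07-25
% dial mhop n=27
  1794-10-25
% exchanger express v=312 u_from=C u_to=F
  2968/5
% exchanger express v=39 u_from=C u_to=K
  6243/20

Answer: 1794-10-25


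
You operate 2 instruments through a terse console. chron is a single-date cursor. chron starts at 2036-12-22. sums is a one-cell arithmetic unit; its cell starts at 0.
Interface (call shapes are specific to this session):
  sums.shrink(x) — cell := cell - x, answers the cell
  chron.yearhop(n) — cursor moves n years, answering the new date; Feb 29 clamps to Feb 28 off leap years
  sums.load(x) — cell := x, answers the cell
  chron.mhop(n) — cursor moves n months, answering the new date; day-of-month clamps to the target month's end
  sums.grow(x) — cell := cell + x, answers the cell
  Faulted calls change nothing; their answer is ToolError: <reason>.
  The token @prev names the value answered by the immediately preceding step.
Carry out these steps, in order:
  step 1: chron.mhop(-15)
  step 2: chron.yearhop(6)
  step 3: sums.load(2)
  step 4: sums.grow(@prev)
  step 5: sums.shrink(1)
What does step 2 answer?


$ mhop n='-15'
[out] 2035-09-22
$ yearhop n='6'
[out] 2041-09-22
$ load x='2'
[out] 2
$ grow x='@prev'
[out] 4
$ shrink x='1'
[out] 3

Answer: 2041-09-22


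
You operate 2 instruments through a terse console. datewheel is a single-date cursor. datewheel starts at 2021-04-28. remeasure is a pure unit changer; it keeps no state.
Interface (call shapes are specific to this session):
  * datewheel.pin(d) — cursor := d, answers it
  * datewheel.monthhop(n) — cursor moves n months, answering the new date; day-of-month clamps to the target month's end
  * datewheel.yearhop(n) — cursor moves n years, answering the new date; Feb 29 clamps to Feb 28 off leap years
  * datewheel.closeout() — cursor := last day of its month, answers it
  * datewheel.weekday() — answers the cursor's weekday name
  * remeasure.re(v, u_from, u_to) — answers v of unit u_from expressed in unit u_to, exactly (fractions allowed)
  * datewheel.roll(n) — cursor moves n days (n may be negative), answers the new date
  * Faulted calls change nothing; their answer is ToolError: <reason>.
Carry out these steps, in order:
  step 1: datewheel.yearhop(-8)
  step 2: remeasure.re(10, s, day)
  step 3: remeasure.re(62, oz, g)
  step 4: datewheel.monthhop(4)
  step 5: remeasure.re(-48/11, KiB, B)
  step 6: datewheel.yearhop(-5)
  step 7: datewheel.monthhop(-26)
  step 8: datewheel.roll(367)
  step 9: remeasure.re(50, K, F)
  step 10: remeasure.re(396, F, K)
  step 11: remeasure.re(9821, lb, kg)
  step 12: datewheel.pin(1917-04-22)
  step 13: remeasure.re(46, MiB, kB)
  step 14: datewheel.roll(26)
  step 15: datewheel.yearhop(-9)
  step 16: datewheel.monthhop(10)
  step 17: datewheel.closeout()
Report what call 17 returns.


·→ datewheel.yearhop(-8)
·← 2013-04-28
·→ remeasure.re(10, s, day)
·← 1/8640
·→ remeasure.re(62, oz, g)
·← 1406136347/800000
·→ datewheel.monthhop(4)
·← 2013-08-28
·→ remeasure.re(-48/11, KiB, B)
·← -49152/11
·→ datewheel.yearhop(-5)
·← 2008-08-28
·→ datewheel.monthhop(-26)
·← 2006-06-28
·→ datewheel.roll(367)
·← 2007-06-30
·→ remeasure.re(50, K, F)
·← -36967/100
·→ remeasure.re(396, F, K)
·← 85567/180
·→ remeasure.re(9821, lb, kg)
·← 445473066577/100000000
·→ datewheel.pin(1917-04-22)
·← 1917-04-22
·→ remeasure.re(46, MiB, kB)
·← 6029312/125
·→ datewheel.roll(26)
·← 1917-05-18
·→ datewheel.yearhop(-9)
·← 1908-05-18
·→ datewheel.monthhop(10)
·← 1909-03-18
·→ datewheel.closeout()
·← 1909-03-31

Answer: 1909-03-31


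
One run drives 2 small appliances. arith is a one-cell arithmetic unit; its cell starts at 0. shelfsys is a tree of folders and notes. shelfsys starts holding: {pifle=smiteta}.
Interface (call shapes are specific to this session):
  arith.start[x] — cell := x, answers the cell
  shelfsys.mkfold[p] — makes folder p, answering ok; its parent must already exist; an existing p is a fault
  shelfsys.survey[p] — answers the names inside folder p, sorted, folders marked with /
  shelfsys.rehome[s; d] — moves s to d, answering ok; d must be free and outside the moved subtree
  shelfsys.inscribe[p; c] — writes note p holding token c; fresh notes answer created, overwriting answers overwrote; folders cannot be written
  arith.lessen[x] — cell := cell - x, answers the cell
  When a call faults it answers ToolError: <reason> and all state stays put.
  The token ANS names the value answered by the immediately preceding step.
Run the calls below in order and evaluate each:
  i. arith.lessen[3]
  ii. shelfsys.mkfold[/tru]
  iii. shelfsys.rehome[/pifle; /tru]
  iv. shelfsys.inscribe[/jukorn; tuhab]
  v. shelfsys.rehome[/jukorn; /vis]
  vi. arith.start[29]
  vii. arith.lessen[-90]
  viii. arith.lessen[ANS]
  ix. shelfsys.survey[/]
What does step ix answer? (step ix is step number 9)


I call arith.lessen on x='3', giving -3.
Now I run shelfsys.mkfold on p='/tru', and see ok.
I use shelfsys.rehome on s='/pifle', d='/tru', giving ToolError: exists.
I call shelfsys.inscribe on p='/jukorn', c='tuhab', and see created.
Calling shelfsys.rehome on s='/jukorn', d='/vis', — result: ok.
I run arith.start on x='29', yielding 29.
I call arith.lessen on x='-90', and observe 119.
Now I run arith.lessen on x='ANS': 0.
Then shelfsys.survey on p='/', — result: [pifle, tru/, vis].

Answer: [pifle, tru/, vis]


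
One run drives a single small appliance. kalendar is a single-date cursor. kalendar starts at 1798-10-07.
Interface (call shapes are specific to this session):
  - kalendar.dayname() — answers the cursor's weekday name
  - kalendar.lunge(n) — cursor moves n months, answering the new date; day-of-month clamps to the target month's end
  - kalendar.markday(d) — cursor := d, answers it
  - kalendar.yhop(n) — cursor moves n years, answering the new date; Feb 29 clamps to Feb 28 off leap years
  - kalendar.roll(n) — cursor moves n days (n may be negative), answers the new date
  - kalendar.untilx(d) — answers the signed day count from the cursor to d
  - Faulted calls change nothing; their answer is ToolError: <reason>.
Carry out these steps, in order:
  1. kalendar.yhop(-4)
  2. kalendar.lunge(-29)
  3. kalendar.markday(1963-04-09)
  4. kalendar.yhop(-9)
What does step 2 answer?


Answer: 1792-05-07

Derivation:
→ kalendar.yhop(-4)
← 1794-10-07
→ kalendar.lunge(-29)
← 1792-05-07
→ kalendar.markday(1963-04-09)
← 1963-04-09
→ kalendar.yhop(-9)
← 1954-04-09


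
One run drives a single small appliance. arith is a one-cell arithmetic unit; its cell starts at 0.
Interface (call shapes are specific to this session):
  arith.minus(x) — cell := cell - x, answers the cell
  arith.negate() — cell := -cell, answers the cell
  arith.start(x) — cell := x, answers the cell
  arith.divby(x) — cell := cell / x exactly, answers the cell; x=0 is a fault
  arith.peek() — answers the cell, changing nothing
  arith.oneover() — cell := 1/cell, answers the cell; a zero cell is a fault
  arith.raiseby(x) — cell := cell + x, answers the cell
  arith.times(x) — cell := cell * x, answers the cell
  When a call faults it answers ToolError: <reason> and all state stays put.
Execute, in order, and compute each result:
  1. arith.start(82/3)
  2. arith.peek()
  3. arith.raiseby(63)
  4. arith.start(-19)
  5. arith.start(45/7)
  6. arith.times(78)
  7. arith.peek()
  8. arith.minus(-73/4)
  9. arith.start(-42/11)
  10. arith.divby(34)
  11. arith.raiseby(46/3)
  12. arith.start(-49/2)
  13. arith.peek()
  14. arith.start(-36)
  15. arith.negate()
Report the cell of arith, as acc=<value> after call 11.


Answer: acc=8539/561

Derivation:
Then arith.start on x=82/3, yielding 82/3.
Now I run arith.peek: 82/3.
Next I call arith.raiseby on x=63, yielding 271/3.
Calling arith.start on x=-19, which returns -19.
Now I run arith.start on x=45/7, → 45/7.
Then arith.times on x=78, yielding 3510/7.
I call arith.peek(): 3510/7.
Now I run arith.minus on x=-73/4, giving 14551/28.
Calling arith.start on x=-42/11, which returns -42/11.
Invoking arith.divby on x=34, yielding -21/187.
I call arith.raiseby on x=46/3, — result: 8539/561.
Then arith.start on x=-49/2: -49/2.
I use arith.peek(), and see -49/2.
Now I run arith.start on x=-36, and get -36.
Using arith.negate, yielding 36.


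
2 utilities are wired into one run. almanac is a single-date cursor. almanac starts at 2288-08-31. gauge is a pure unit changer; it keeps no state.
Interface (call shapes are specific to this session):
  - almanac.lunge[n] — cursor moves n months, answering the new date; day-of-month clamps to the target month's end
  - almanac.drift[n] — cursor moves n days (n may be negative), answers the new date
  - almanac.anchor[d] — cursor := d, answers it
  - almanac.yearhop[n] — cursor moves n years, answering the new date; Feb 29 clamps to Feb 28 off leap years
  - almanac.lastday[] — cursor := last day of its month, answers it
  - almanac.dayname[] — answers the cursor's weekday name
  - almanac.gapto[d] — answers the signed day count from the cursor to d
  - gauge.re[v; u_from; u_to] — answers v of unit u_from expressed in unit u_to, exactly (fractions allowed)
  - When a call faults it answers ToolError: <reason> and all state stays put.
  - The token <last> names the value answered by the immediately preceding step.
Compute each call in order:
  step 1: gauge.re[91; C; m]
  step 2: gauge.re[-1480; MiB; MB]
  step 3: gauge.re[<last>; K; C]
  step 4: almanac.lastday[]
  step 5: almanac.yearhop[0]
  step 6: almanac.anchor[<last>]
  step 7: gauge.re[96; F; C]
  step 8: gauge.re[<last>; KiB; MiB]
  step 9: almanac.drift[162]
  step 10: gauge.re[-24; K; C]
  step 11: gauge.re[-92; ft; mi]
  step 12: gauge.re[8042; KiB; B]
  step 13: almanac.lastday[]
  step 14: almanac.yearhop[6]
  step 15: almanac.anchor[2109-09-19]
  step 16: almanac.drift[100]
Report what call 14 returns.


Answer: 2295-02-28

Derivation:
I call gauge.re on v='91', u_from='C', u_to='m', — result: ToolError: incompatible units.
I use gauge.re on v='-1480', u_from='MiB', u_to='MB', → -4849664/3125.
Then gauge.re on v='<last>', u_from='K', u_to='C', and observe -22813031/12500.
Next I call almanac.lastday(), → 2288-08-31.
I use almanac.yearhop on n='0', → 2288-08-31.
Then almanac.anchor on d='<last>', → 2288-08-31.
I call gauge.re on v='96', u_from='F', u_to='C', — result: 320/9.
Now I run gauge.re on v='<last>', u_from='KiB', u_to='MiB', and get 5/144.
I invoke almanac.drift on n='162', which returns 2289-02-09.
I try gauge.re on v='-24', u_from='K', u_to='C', yielding -5943/20.
I use gauge.re on v='-92', u_from='ft', u_to='mi': -23/1320.
I call gauge.re on v='8042', u_from='KiB', u_to='B', yielding 8235008.
Invoking almanac.lastday, which returns 2289-02-28.
Then almanac.yearhop on n='6', and get 2295-02-28.
Next I call almanac.anchor on d='2109-09-19', and get 2109-09-19.
Next I call almanac.drift on n='100', and observe 2109-12-28.


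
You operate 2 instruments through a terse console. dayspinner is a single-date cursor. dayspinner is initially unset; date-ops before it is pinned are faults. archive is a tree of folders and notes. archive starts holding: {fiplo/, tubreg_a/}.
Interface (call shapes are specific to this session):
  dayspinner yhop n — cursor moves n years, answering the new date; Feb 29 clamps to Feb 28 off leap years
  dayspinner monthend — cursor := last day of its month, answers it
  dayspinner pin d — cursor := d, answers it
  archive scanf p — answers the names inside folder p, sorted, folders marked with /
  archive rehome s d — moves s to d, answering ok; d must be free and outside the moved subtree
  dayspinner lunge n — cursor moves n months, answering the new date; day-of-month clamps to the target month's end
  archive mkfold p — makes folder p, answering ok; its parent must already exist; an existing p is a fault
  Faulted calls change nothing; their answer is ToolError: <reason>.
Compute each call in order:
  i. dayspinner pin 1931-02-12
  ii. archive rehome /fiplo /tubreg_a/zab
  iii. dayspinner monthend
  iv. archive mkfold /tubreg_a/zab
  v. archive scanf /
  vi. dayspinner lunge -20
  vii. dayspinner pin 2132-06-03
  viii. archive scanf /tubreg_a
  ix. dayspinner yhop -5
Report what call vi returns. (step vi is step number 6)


Answer: 1929-06-28

Derivation:
-> dayspinner pin(1931-02-12)
<- 1931-02-12
-> archive rehome(/fiplo, /tubreg_a/zab)
<- ok
-> dayspinner monthend()
<- 1931-02-28
-> archive mkfold(/tubreg_a/zab)
<- ToolError: exists
-> archive scanf(/)
<- [tubreg_a/]
-> dayspinner lunge(-20)
<- 1929-06-28
-> dayspinner pin(2132-06-03)
<- 2132-06-03
-> archive scanf(/tubreg_a)
<- [zab/]
-> dayspinner yhop(-5)
<- 2127-06-03


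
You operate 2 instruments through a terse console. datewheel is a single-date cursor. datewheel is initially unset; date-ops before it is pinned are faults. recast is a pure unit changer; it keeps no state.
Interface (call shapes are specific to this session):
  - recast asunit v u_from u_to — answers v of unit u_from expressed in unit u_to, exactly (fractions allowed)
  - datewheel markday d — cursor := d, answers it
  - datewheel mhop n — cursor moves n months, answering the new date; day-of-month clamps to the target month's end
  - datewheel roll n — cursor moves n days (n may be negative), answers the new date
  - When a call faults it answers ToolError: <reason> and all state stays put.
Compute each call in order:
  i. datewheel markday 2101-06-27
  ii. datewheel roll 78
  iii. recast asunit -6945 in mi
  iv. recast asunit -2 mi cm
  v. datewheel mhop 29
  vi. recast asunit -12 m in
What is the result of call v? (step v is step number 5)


Answer: 2104-02-13

Derivation:
Do: datewheel markday[d=2101-06-27]
See: 2101-06-27
Do: datewheel roll[n=78]
See: 2101-09-13
Do: recast asunit[v=-6945; u_from=in; u_to=mi]
See: -463/4224
Do: recast asunit[v=-2; u_from=mi; u_to=cm]
See: -1609344/5
Do: datewheel mhop[n=29]
See: 2104-02-13
Do: recast asunit[v=-12; u_from=m; u_to=in]
See: -60000/127


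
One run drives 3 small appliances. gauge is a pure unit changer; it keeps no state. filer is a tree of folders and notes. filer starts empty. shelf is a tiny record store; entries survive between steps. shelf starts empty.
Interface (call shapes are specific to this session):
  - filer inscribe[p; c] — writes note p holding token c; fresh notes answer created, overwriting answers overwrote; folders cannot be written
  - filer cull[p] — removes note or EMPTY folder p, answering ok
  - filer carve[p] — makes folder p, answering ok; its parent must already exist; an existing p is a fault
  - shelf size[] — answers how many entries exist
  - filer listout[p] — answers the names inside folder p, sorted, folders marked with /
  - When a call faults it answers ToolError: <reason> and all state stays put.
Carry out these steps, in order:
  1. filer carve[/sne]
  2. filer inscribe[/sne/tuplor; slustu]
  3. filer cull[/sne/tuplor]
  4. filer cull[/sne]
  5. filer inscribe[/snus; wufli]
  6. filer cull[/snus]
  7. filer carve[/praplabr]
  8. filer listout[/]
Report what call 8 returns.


Answer: [praplabr/]

Derivation:
>> filer carve(p=/sne)
<< ok
>> filer inscribe(p=/sne/tuplor, c=slustu)
<< created
>> filer cull(p=/sne/tuplor)
<< ok
>> filer cull(p=/sne)
<< ok
>> filer inscribe(p=/snus, c=wufli)
<< created
>> filer cull(p=/snus)
<< ok
>> filer carve(p=/praplabr)
<< ok
>> filer listout(p=/)
<< [praplabr/]


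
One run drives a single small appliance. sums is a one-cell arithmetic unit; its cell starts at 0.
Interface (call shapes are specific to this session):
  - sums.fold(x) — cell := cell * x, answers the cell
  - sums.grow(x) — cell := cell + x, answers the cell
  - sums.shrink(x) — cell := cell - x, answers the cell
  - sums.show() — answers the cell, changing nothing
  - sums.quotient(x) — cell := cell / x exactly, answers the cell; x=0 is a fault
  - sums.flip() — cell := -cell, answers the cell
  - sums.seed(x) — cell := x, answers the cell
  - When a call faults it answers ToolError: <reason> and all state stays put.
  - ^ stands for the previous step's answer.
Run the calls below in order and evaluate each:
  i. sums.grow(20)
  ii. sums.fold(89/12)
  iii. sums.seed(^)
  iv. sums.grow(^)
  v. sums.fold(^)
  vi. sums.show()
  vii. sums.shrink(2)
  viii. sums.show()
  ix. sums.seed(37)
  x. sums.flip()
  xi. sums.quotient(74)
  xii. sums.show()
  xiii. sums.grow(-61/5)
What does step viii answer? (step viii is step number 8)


Do: sums.grow[20]
See: 20
Do: sums.fold[89/12]
See: 445/3
Do: sums.seed[^]
See: 445/3
Do: sums.grow[^]
See: 890/3
Do: sums.fold[^]
See: 792100/9
Do: sums.show[]
See: 792100/9
Do: sums.shrink[2]
See: 792082/9
Do: sums.show[]
See: 792082/9
Do: sums.seed[37]
See: 37
Do: sums.flip[]
See: -37
Do: sums.quotient[74]
See: -1/2
Do: sums.show[]
See: -1/2
Do: sums.grow[-61/5]
See: -127/10

Answer: 792082/9


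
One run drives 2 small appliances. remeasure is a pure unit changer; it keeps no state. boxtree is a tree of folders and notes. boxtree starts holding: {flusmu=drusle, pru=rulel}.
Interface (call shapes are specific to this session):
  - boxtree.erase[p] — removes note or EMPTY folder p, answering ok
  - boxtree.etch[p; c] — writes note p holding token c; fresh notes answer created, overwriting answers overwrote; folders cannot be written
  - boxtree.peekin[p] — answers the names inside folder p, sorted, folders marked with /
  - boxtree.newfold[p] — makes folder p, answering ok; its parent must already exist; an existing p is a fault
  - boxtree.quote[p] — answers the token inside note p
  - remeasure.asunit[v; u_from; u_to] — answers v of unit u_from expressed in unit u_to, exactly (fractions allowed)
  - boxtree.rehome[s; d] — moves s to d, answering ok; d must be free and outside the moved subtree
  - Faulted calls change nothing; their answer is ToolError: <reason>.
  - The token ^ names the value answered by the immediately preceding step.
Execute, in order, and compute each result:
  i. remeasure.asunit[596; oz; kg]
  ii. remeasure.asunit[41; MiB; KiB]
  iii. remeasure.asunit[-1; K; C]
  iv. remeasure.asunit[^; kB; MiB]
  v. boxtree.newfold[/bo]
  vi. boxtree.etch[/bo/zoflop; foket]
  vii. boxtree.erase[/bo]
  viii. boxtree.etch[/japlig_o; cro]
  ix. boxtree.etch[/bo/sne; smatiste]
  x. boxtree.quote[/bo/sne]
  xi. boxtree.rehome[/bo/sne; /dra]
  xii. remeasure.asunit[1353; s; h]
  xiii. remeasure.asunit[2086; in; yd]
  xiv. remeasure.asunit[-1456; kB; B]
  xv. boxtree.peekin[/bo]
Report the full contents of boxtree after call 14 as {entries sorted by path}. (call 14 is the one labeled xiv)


> remeasure.asunit 596 oz kg
:: 6758526313/400000000
> remeasure.asunit 41 MiB KiB
:: 41984
> remeasure.asunit -1 K C
:: -5483/20
> remeasure.asunit ^ kB MiB
:: -137075/524288
> boxtree.newfold /bo
:: ok
> boxtree.etch /bo/zoflop foket
:: created
> boxtree.erase /bo
:: ToolError: not empty
> boxtree.etch /japlig_o cro
:: created
> boxtree.etch /bo/sne smatiste
:: created
> boxtree.quote /bo/sne
:: smatiste
> boxtree.rehome /bo/sne /dra
:: ok
> remeasure.asunit 1353 s h
:: 451/1200
> remeasure.asunit 2086 in yd
:: 1043/18
> remeasure.asunit -1456 kB B
:: -1456000
> boxtree.peekin /bo
:: [zoflop]

Answer: {bo/, bo/zoflop=foket, dra=smatiste, flusmu=drusle, japlig_o=cro, pru=rulel}


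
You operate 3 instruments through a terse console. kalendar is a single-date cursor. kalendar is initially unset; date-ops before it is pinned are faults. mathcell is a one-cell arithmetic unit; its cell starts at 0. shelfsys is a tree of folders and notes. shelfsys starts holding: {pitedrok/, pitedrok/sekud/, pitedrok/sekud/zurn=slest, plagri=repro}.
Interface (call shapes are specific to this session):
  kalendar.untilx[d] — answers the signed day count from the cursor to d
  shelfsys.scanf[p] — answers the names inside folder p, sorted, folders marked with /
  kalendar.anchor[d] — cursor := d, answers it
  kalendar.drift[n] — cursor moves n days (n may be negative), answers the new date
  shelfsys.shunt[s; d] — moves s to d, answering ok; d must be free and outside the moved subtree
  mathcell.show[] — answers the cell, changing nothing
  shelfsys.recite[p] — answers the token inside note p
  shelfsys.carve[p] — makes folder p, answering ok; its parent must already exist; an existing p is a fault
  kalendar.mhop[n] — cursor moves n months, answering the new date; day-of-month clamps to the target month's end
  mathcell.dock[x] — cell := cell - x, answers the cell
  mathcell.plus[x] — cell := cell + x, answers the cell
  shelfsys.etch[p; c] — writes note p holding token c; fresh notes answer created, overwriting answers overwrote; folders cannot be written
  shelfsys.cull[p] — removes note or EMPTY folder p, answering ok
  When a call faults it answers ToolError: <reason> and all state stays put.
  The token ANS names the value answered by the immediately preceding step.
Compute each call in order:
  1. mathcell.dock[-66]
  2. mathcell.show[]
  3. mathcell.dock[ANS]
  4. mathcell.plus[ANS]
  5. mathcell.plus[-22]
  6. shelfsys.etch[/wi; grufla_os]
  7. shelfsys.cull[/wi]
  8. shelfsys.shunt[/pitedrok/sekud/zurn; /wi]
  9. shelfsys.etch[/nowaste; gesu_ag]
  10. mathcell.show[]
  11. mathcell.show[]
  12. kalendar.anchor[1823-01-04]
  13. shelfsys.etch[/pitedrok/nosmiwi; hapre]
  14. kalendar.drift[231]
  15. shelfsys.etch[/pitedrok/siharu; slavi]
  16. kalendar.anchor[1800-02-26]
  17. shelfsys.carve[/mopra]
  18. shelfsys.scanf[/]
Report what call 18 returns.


Answer: [mopra/, nowaste, pitedrok/, plagri, wi]

Derivation:
// dock(x=-66) => 66
// show() => 66
// dock(x=ANS) => 0
// plus(x=ANS) => 0
// plus(x=-22) => -22
// etch(p=/wi, c=grufla_os) => created
// cull(p=/wi) => ok
// shunt(s=/pitedrok/sekud/zurn, d=/wi) => ok
// etch(p=/nowaste, c=gesu_ag) => created
// show() => -22
// show() => -22
// anchor(d=1823-01-04) => 1823-01-04
// etch(p=/pitedrok/nosmiwi, c=hapre) => created
// drift(n=231) => 1823-08-23
// etch(p=/pitedrok/siharu, c=slavi) => created
// anchor(d=1800-02-26) => 1800-02-26
// carve(p=/mopra) => ok
// scanf(p=/) => [mopra/, nowaste, pitedrok/, plagri, wi]


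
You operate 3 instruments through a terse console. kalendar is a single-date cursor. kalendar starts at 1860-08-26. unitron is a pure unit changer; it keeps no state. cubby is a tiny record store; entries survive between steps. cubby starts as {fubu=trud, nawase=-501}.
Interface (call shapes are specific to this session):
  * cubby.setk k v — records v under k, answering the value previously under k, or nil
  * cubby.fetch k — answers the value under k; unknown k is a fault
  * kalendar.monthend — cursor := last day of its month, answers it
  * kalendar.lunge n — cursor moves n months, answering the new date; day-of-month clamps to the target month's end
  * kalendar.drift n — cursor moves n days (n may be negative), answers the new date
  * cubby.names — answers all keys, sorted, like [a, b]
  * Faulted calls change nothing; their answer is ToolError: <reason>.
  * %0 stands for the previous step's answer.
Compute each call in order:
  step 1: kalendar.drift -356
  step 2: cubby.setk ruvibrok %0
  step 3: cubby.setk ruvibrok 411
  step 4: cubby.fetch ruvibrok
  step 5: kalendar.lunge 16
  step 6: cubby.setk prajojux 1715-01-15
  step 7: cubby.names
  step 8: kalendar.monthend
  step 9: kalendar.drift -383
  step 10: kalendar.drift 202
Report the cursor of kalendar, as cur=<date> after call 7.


$ drift -356
= 1859-09-05
$ setk ruvibrok %0
= nil
$ setk ruvibrok 411
= 1859-09-05
$ fetch ruvibrok
= 411
$ lunge 16
= 1861-01-05
$ setk prajojux 1715-01-15
= nil
$ names
= [fubu, nawase, prajojux, ruvibrok]
$ monthend
= 1861-01-31
$ drift -383
= 1860-01-14
$ drift 202
= 1860-08-03

Answer: cur=1861-01-05


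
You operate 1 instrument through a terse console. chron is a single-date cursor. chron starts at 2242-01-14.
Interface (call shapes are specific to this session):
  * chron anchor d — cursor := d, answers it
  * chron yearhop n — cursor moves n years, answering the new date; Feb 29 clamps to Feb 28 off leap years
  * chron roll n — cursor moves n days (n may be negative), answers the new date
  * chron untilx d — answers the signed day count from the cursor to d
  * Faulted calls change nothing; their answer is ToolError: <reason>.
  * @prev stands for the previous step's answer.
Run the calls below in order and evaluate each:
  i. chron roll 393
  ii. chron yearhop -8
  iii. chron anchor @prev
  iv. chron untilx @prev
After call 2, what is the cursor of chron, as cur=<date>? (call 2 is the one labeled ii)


Answer: cur=2235-02-11

Derivation:
-> chron roll(393)
<- 2243-02-11
-> chron yearhop(-8)
<- 2235-02-11
-> chron anchor(@prev)
<- 2235-02-11
-> chron untilx(@prev)
<- 0


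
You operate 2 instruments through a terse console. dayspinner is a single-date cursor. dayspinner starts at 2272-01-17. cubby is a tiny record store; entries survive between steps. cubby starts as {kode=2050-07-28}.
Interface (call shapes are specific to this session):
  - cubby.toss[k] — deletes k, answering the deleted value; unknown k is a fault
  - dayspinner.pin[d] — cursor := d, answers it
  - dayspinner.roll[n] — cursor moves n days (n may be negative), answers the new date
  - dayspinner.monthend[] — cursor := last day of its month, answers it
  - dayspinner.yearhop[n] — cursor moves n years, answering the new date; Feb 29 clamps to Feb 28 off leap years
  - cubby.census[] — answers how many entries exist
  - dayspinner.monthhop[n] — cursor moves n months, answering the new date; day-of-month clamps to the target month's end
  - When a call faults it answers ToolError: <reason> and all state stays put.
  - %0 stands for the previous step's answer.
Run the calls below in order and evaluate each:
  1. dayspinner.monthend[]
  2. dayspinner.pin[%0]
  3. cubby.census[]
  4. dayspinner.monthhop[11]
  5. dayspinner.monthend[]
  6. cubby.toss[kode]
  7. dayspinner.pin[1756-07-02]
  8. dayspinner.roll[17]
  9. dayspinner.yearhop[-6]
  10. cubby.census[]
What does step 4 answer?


Answer: 2272-12-31

Derivation:
>> monthend()
<< 2272-01-31
>> pin(%0)
<< 2272-01-31
>> census()
<< 1
>> monthhop(11)
<< 2272-12-31
>> monthend()
<< 2272-12-31
>> toss(kode)
<< 2050-07-28
>> pin(1756-07-02)
<< 1756-07-02
>> roll(17)
<< 1756-07-19
>> yearhop(-6)
<< 1750-07-19
>> census()
<< 0


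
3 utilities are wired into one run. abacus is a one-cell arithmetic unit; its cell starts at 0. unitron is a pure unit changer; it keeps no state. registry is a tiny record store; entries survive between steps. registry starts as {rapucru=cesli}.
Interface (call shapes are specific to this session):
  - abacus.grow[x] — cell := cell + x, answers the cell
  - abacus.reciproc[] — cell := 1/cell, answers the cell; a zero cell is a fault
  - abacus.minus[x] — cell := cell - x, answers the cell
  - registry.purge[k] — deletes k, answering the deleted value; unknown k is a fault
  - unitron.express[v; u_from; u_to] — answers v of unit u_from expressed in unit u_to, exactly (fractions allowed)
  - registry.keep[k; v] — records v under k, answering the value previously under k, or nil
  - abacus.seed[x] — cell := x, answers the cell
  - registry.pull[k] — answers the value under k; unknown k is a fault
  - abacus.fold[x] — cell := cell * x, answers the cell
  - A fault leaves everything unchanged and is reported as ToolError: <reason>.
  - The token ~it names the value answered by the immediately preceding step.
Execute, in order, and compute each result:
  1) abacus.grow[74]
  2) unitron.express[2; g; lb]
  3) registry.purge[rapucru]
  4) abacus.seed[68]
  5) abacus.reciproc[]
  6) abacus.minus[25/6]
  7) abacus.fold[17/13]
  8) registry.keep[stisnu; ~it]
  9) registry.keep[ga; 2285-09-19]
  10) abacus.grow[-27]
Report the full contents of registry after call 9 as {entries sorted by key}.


# 1. abacus.grow(74) -> 74
# 2. unitron.express(2, g, lb) -> 200000/45359237
# 3. registry.purge(rapucru) -> cesli
# 4. abacus.seed(68) -> 68
# 5. abacus.reciproc() -> 1/68
# 6. abacus.minus(25/6) -> -847/204
# 7. abacus.fold(17/13) -> -847/156
# 8. registry.keep(stisnu, ~it) -> nil
# 9. registry.keep(ga, 2285-09-19) -> nil
# 10. abacus.grow(-27) -> -5059/156

Answer: {ga=2285-09-19, stisnu=-847/156}


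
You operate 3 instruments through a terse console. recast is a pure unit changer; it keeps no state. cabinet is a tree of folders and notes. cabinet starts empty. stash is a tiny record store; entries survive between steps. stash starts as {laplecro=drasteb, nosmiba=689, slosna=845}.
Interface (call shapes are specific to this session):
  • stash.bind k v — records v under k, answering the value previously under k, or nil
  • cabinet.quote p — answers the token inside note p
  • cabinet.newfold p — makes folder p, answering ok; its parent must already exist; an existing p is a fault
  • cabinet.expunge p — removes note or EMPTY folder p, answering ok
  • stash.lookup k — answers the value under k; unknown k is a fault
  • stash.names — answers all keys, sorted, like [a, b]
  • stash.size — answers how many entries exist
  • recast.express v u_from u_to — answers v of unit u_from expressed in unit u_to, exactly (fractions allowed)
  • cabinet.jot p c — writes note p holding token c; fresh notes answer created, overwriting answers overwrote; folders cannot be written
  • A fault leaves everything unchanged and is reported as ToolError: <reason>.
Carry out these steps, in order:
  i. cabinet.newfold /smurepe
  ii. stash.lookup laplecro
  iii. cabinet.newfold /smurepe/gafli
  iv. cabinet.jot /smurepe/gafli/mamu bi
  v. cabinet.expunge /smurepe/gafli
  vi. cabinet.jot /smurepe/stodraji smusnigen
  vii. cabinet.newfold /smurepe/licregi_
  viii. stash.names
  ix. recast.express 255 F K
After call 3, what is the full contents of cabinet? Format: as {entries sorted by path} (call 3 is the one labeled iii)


Answer: {smurepe/, smurepe/gafli/}

Derivation:
# 1. newfold(p='/smurepe') : ok
# 2. lookup(k='laplecro') : drasteb
# 3. newfold(p='/smurepe/gafli') : ok
# 4. jot(p='/smurepe/gafli/mamu', c='bi') : created
# 5. expunge(p='/smurepe/gafli') : ToolError: not empty
# 6. jot(p='/smurepe/stodraji', c='smusnigen') : created
# 7. newfold(p='/smurepe/licregi_') : ok
# 8. names() : [laplecro, nosmiba, slosna]
# 9. express(v='255', u_from='F', u_to='K') : 71467/180


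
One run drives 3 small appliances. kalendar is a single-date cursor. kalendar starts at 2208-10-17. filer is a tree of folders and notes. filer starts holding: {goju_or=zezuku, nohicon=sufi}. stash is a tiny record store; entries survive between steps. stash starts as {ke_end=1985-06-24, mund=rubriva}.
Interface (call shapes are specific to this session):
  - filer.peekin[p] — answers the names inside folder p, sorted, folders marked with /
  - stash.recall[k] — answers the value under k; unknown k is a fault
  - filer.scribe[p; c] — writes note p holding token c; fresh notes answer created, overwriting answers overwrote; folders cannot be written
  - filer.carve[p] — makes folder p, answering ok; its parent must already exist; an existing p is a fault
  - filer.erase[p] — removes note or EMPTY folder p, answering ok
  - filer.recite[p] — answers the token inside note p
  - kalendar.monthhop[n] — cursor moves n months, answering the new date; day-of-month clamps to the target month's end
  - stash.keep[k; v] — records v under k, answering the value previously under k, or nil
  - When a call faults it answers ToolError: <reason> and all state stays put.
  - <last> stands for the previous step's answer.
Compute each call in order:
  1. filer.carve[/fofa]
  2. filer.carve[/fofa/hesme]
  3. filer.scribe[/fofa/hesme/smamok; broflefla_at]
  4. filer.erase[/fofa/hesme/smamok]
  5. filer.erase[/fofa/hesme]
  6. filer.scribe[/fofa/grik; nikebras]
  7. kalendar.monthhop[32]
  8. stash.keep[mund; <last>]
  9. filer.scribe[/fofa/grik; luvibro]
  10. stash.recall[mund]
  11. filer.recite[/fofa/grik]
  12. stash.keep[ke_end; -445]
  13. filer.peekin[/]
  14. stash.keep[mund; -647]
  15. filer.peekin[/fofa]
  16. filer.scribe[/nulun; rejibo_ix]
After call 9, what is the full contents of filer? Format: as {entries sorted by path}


Answer: {fofa/, fofa/grik=luvibro, goju_or=zezuku, nohicon=sufi}

Derivation:
$ filer.carve p='/fofa'
[out] ok
$ filer.carve p='/fofa/hesme'
[out] ok
$ filer.scribe p='/fofa/hesme/smamok' c='broflefla_at'
[out] created
$ filer.erase p='/fofa/hesme/smamok'
[out] ok
$ filer.erase p='/fofa/hesme'
[out] ok
$ filer.scribe p='/fofa/grik' c='nikebras'
[out] created
$ kalendar.monthhop n='32'
[out] 2211-06-17
$ stash.keep k='mund' v='<last>'
[out] rubriva
$ filer.scribe p='/fofa/grik' c='luvibro'
[out] overwrote
$ stash.recall k='mund'
[out] 2211-06-17
$ filer.recite p='/fofa/grik'
[out] luvibro
$ stash.keep k='ke_end' v='-445'
[out] 1985-06-24
$ filer.peekin p='/'
[out] [fofa/, goju_or, nohicon]
$ stash.keep k='mund' v='-647'
[out] 2211-06-17
$ filer.peekin p='/fofa'
[out] [grik]
$ filer.scribe p='/nulun' c='rejibo_ix'
[out] created


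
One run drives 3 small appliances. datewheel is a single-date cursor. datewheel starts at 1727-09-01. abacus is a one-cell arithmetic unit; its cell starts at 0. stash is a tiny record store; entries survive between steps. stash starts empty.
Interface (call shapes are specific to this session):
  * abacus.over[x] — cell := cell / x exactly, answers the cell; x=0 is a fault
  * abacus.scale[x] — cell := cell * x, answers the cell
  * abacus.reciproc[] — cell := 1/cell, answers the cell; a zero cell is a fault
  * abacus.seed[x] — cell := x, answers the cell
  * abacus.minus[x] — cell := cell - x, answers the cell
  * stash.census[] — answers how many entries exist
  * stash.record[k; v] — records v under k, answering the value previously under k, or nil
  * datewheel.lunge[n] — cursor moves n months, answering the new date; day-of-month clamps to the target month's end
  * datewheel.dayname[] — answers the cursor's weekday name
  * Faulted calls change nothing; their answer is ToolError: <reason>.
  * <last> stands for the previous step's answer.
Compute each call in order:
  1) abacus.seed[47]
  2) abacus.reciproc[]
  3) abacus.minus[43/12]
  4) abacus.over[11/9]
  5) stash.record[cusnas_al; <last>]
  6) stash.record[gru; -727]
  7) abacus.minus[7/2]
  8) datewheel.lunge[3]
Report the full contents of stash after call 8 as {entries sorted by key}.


Answer: {cusnas_al=-6027/2068, gru=-727}

Derivation:
==> abacus.seed(x=47)
<== 47
==> abacus.reciproc()
<== 1/47
==> abacus.minus(x=43/12)
<== -2009/564
==> abacus.over(x=11/9)
<== -6027/2068
==> stash.record(k=cusnas_al, v=<last>)
<== nil
==> stash.record(k=gru, v=-727)
<== nil
==> abacus.minus(x=7/2)
<== -13265/2068
==> datewheel.lunge(n=3)
<== 1727-12-01
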